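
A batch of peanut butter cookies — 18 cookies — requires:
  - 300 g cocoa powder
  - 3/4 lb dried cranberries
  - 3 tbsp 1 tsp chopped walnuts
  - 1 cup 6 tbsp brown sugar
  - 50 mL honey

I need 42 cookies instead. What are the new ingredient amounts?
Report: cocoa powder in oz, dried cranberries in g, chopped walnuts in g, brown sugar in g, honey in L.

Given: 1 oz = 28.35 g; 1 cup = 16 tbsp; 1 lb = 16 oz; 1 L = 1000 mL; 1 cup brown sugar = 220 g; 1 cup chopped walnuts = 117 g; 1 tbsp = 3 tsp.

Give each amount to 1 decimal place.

cocoa powder: 24.7 oz; dried cranberries: 793.8 g; chopped walnuts: 56.9 g; brown sugar: 705.8 g; honey: 0.1 L

Scaling factor: 42/18 = 7/3.
cocoa powder: 300 g × 7/3 ÷ 28.35 g/oz ≈ 24.7 oz
dried cranberries: 0.75 lb × 7/3 × 16 oz/lb × 28.35 g/oz = 793.8 g
chopped walnuts: (3 tbsp + 1 tsp = 10/3 tbsp) × 7/3 ÷ 16 tbsp/cup × 117 g/cup ≈ 56.9 g
brown sugar: (1 cup + 6 tbsp = 1.375 cup) × 7/3 × 220 g/cup ≈ 705.8 g
honey: 50 mL × 7/3 ÷ 1000 mL/L ≈ 0.1 L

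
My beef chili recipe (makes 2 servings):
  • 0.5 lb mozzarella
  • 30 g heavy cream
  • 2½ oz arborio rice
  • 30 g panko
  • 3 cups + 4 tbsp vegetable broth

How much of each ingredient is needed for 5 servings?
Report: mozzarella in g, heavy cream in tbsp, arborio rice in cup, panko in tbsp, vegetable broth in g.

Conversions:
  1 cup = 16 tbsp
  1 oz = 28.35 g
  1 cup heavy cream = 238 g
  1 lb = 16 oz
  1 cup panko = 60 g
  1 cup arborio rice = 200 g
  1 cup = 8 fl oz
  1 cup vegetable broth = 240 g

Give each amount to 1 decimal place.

mozzarella: 567.0 g; heavy cream: 5.0 tbsp; arborio rice: 0.9 cup; panko: 20.0 tbsp; vegetable broth: 1950.0 g

Scaling factor: 5/2 = 2.5.
mozzarella: 0.5 lb × 5/2 × 16 oz/lb × 28.35 g/oz = 567.0 g
heavy cream: 30 g × 5/2 ÷ 238 g/cup × 16 tbsp/cup ≈ 5.0 tbsp
arborio rice: 2.5 oz × 5/2 × 28.35 g/oz ÷ 200 g/cup ≈ 0.9 cup
panko: 30 g × 5/2 ÷ 60 g/cup × 16 tbsp/cup = 20.0 tbsp
vegetable broth: (3 cup + 4 tbsp = 3.25 cup) × 5/2 × 240 g/cup = 1950.0 g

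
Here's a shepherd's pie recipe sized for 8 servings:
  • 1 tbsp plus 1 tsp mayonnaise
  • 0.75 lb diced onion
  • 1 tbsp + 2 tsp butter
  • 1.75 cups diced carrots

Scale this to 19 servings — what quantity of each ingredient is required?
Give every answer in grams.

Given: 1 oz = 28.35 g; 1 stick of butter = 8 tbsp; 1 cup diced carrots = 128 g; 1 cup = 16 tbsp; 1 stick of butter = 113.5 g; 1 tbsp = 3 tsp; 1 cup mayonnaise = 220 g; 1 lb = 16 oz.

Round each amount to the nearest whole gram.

mayonnaise: 44 g; diced onion: 808 g; butter: 56 g; diced carrots: 532 g

Scaling factor: 19/8 = 2.375.
mayonnaise: (1 tbsp + 1 tsp = 4/3 tbsp) × 19/8 ÷ 16 tbsp/cup × 220 g/cup ≈ 44 g
diced onion: 0.75 lb × 19/8 × 16 oz/lb × 28.35 g/oz ≈ 808 g
butter: (1 tbsp + 2 tsp = 5/3 tbsp) × 19/8 ÷ 8 tbsp/stick × 113.5 g/stick ≈ 56 g
diced carrots: 1.75 cup × 19/8 × 128 g/cup = 532 g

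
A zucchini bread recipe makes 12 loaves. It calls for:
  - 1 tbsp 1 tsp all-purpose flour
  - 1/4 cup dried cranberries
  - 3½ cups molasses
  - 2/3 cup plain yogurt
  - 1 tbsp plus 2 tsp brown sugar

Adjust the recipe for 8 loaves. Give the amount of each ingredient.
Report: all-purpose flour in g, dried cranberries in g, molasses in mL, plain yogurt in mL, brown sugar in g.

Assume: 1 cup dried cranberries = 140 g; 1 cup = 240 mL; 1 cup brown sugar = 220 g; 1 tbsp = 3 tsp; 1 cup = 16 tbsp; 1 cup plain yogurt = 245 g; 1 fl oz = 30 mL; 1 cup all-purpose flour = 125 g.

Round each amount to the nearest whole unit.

Scaling factor: 8/12 = 2/3.
all-purpose flour: (1 tbsp + 1 tsp = 4/3 tbsp) × 2/3 ÷ 16 tbsp/cup × 125 g/cup ≈ 7 g
dried cranberries: 0.25 cup × 2/3 × 140 g/cup ≈ 23 g
molasses: 3.5 cup × 2/3 × 240 mL/cup = 560 mL
plain yogurt: 2/3 cup × 2/3 × 240 mL/cup ≈ 107 mL
brown sugar: (1 tbsp + 2 tsp = 5/3 tbsp) × 2/3 ÷ 16 tbsp/cup × 220 g/cup ≈ 15 g

all-purpose flour: 7 g; dried cranberries: 23 g; molasses: 560 mL; plain yogurt: 107 mL; brown sugar: 15 g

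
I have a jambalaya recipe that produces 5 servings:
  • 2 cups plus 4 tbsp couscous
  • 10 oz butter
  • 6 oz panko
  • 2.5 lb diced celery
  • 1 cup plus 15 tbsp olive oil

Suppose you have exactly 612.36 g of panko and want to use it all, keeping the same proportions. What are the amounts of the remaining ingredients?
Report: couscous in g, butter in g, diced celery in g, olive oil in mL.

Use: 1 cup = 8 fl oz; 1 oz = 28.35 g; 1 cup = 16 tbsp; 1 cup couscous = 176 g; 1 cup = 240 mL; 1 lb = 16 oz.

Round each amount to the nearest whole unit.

couscous: 1426 g; butter: 1021 g; diced celery: 4082 g; olive oil: 1674 mL

The original recipe has 170.1 g of panko, so the scaling factor is 612.36 ÷ 170.1 = 18/5 = 3.6.
couscous: (2 cup + 4 tbsp = 2.25 cup) × 18/5 × 176 g/cup ≈ 1426 g
butter: 10 oz × 18/5 × 28.35 g/oz ≈ 1021 g
diced celery: 2.5 lb × 18/5 × 16 oz/lb × 28.35 g/oz ≈ 4082 g
olive oil: (1 cup + 15 tbsp = 1.9375 cup) × 18/5 × 240 mL/cup = 1674 mL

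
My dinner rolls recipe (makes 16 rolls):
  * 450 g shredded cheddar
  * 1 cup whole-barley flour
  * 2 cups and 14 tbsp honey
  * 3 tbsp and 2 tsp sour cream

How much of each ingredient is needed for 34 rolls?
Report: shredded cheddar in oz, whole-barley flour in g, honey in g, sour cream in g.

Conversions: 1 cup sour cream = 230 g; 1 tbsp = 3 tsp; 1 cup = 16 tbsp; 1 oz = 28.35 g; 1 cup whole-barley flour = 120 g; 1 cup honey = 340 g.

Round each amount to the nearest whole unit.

shredded cheddar: 34 oz; whole-barley flour: 255 g; honey: 2077 g; sour cream: 112 g

Scaling factor: 34/16 = 17/8 = 2.125.
shredded cheddar: 450 g × 17/8 ÷ 28.35 g/oz ≈ 34 oz
whole-barley flour: 1 cup × 17/8 × 120 g/cup = 255 g
honey: (2 cup + 14 tbsp = 2.875 cup) × 17/8 × 340 g/cup ≈ 2077 g
sour cream: (3 tbsp + 2 tsp = 11/3 tbsp) × 17/8 ÷ 16 tbsp/cup × 230 g/cup ≈ 112 g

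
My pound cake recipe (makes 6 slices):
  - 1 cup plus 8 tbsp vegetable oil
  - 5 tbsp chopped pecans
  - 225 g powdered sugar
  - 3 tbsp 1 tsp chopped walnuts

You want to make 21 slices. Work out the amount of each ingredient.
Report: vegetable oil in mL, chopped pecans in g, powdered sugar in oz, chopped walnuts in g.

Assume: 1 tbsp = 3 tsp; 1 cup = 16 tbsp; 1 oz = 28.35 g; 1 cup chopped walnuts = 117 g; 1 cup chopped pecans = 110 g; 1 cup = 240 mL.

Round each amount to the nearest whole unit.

vegetable oil: 1260 mL; chopped pecans: 120 g; powdered sugar: 28 oz; chopped walnuts: 85 g

Scaling factor: 21/6 = 7/2 = 3.5.
vegetable oil: (1 cup + 8 tbsp = 1.5 cup) × 7/2 × 240 mL/cup = 1260 mL
chopped pecans: 5 tbsp × 7/2 ÷ 16 tbsp/cup × 110 g/cup ≈ 120 g
powdered sugar: 225 g × 7/2 ÷ 28.35 g/oz ≈ 28 oz
chopped walnuts: (3 tbsp + 1 tsp = 10/3 tbsp) × 7/2 ÷ 16 tbsp/cup × 117 g/cup ≈ 85 g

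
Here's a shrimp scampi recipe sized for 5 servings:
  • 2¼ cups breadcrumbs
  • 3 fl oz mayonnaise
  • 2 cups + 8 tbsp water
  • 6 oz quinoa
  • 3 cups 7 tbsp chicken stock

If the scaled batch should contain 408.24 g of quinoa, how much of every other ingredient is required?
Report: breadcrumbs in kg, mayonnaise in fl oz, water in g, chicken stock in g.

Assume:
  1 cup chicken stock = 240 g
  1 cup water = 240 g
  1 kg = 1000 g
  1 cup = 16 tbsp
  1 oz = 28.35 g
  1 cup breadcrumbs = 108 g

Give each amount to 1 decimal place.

The original recipe has 170.1 g of quinoa, so the scaling factor is 408.24 ÷ 170.1 = 12/5 = 2.4.
breadcrumbs: 2.25 cup × 12/5 × 108 g/cup ÷ 1000 g/kg ≈ 0.6 kg
mayonnaise: 3 fl oz × 12/5 = 7.2 fl oz
water: (2 cup + 8 tbsp = 2.5 cup) × 12/5 × 240 g/cup = 1440.0 g
chicken stock: (3 cup + 7 tbsp = 3.4375 cup) × 12/5 × 240 g/cup = 1980.0 g

breadcrumbs: 0.6 kg; mayonnaise: 7.2 fl oz; water: 1440.0 g; chicken stock: 1980.0 g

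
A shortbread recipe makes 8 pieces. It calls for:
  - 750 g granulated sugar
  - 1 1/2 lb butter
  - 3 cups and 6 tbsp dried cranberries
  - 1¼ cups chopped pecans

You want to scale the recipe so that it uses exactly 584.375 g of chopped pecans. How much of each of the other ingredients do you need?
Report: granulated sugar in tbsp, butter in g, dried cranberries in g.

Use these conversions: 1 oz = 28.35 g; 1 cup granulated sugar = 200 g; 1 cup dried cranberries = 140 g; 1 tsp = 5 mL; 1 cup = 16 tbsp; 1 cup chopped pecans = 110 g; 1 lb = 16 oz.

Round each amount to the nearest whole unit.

The original recipe has 137.5 g of chopped pecans, so the scaling factor is 584.375 ÷ 137.5 = 17/4 = 4.25.
granulated sugar: 750 g × 17/4 ÷ 200 g/cup × 16 tbsp/cup = 255 tbsp
butter: 1.5 lb × 17/4 × 16 oz/lb × 28.35 g/oz ≈ 2892 g
dried cranberries: (3 cup + 6 tbsp = 3.375 cup) × 17/4 × 140 g/cup ≈ 2008 g

granulated sugar: 255 tbsp; butter: 2892 g; dried cranberries: 2008 g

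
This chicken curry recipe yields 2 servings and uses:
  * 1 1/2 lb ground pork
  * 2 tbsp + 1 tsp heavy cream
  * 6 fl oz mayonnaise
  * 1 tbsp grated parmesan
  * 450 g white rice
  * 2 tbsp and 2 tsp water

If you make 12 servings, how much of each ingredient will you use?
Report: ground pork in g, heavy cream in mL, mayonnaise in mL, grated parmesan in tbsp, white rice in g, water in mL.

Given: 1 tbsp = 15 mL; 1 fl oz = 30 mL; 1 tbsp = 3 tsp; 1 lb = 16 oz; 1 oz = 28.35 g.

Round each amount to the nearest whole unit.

Scaling factor: 12/2 = 6.
ground pork: 1.5 lb × 6 × 16 oz/lb × 28.35 g/oz ≈ 4082 g
heavy cream: (2 tbsp + 1 tsp = 7/3 tbsp) × 6 × 15 mL/tbsp = 210 mL
mayonnaise: 6 fl oz × 6 × 30 mL/fl oz = 1080 mL
grated parmesan: 1 tbsp × 6 = 6 tbsp
white rice: 450 g × 6 = 2700 g
water: (2 tbsp + 2 tsp = 8/3 tbsp) × 6 × 15 mL/tbsp = 240 mL

ground pork: 4082 g; heavy cream: 210 mL; mayonnaise: 1080 mL; grated parmesan: 6 tbsp; white rice: 2700 g; water: 240 mL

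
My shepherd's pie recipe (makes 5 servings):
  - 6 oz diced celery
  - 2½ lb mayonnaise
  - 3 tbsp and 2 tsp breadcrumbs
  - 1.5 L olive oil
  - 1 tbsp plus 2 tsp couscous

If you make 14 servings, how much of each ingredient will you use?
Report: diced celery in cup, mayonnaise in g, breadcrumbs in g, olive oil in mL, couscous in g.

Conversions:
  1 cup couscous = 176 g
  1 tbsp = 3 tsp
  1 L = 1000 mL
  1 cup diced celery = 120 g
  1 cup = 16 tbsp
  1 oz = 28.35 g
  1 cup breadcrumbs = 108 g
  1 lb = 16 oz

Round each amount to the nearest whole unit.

Scaling factor: 14/5 = 2.8.
diced celery: 6 oz × 14/5 × 28.35 g/oz ÷ 120 g/cup ≈ 4 cup
mayonnaise: 2.5 lb × 14/5 × 16 oz/lb × 28.35 g/oz ≈ 3175 g
breadcrumbs: (3 tbsp + 2 tsp = 11/3 tbsp) × 14/5 ÷ 16 tbsp/cup × 108 g/cup ≈ 69 g
olive oil: 1.5 L × 14/5 × 1000 mL/L = 4200 mL
couscous: (1 tbsp + 2 tsp = 5/3 tbsp) × 14/5 ÷ 16 tbsp/cup × 176 g/cup ≈ 51 g

diced celery: 4 cup; mayonnaise: 3175 g; breadcrumbs: 69 g; olive oil: 4200 mL; couscous: 51 g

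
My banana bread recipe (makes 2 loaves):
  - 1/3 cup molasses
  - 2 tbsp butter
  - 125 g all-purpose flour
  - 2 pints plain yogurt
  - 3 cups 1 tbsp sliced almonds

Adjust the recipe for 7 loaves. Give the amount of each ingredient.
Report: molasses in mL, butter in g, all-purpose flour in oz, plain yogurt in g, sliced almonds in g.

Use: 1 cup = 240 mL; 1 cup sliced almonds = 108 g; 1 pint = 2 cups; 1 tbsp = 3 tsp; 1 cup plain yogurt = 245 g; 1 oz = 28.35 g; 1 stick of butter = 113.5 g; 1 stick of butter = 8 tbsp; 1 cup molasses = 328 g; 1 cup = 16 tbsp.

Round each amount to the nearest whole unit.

Scaling factor: 7/2 = 3.5.
molasses: 1/3 cup × 7/2 × 240 mL/cup = 280 mL
butter: 2 tbsp × 7/2 ÷ 8 tbsp/stick × 113.5 g/stick ≈ 99 g
all-purpose flour: 125 g × 7/2 ÷ 28.35 g/oz ≈ 15 oz
plain yogurt: 2 pint × 7/2 × 2 cup/pint × 245 g/cup = 3430 g
sliced almonds: (3 cup + 1 tbsp = 3.0625 cup) × 7/2 × 108 g/cup ≈ 1158 g

molasses: 280 mL; butter: 99 g; all-purpose flour: 15 oz; plain yogurt: 3430 g; sliced almonds: 1158 g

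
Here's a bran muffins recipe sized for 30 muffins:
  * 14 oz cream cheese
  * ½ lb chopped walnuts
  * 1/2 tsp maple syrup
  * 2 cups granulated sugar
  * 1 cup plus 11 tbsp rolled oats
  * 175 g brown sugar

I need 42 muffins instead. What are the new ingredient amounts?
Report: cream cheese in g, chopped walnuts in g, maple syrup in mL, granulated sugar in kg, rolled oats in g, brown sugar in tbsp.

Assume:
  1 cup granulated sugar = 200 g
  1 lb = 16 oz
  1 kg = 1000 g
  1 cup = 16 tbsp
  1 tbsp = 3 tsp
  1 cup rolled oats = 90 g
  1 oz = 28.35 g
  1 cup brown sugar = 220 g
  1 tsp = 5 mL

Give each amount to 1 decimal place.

Scaling factor: 42/30 = 7/5 = 1.4.
cream cheese: 14 oz × 7/5 × 28.35 g/oz ≈ 555.7 g
chopped walnuts: 0.5 lb × 7/5 × 16 oz/lb × 28.35 g/oz ≈ 317.5 g
maple syrup: 0.5 tsp × 7/5 × 5 mL/tsp = 3.5 mL
granulated sugar: 2 cup × 7/5 × 200 g/cup ÷ 1000 g/kg ≈ 0.6 kg
rolled oats: (1 cup + 11 tbsp = 1.6875 cup) × 7/5 × 90 g/cup ≈ 212.6 g
brown sugar: 175 g × 7/5 ÷ 220 g/cup × 16 tbsp/cup ≈ 17.8 tbsp

cream cheese: 555.7 g; chopped walnuts: 317.5 g; maple syrup: 3.5 mL; granulated sugar: 0.6 kg; rolled oats: 212.6 g; brown sugar: 17.8 tbsp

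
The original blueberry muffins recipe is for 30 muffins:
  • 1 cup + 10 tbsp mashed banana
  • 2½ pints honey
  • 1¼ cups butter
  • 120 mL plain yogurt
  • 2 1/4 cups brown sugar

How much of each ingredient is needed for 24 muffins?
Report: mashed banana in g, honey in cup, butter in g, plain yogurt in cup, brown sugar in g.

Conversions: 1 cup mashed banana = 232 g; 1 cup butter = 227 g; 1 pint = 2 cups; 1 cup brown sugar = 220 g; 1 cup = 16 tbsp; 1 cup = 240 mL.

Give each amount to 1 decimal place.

Scaling factor: 24/30 = 4/5 = 0.8.
mashed banana: (1 cup + 10 tbsp = 1.625 cup) × 4/5 × 232 g/cup = 301.6 g
honey: 2.5 pint × 4/5 × 2 cup/pint = 4.0 cup
butter: 1.25 cup × 4/5 × 227 g/cup = 227.0 g
plain yogurt: 120 mL × 4/5 ÷ 240 mL/cup = 0.4 cup
brown sugar: 2.25 cup × 4/5 × 220 g/cup = 396.0 g

mashed banana: 301.6 g; honey: 4.0 cup; butter: 227.0 g; plain yogurt: 0.4 cup; brown sugar: 396.0 g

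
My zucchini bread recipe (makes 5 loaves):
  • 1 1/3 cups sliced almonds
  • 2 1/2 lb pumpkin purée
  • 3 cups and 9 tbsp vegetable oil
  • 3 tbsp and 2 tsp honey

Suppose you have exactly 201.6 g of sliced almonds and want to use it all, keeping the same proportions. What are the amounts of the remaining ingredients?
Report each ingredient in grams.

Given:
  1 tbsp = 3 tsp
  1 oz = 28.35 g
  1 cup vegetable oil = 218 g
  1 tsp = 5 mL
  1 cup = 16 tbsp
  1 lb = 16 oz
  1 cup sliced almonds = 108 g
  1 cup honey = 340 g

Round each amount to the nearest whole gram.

pumpkin purée: 1588 g; vegetable oil: 1087 g; honey: 109 g

The original recipe has 144 g of sliced almonds, so the scaling factor is 201.6 ÷ 144 = 7/5 = 1.4.
pumpkin purée: 2.5 lb × 7/5 × 16 oz/lb × 28.35 g/oz ≈ 1588 g
vegetable oil: (3 cup + 9 tbsp = 3.5625 cup) × 7/5 × 218 g/cup ≈ 1087 g
honey: (3 tbsp + 2 tsp = 11/3 tbsp) × 7/5 ÷ 16 tbsp/cup × 340 g/cup ≈ 109 g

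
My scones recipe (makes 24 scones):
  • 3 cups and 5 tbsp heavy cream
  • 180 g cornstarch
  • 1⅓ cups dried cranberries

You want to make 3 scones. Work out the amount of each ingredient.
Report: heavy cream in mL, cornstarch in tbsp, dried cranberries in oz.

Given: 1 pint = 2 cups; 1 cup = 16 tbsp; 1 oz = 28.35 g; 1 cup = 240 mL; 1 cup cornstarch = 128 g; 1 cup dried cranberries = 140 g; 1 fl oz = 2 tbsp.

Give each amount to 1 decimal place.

Scaling factor: 3/24 = 1/8 = 0.125.
heavy cream: (3 cup + 5 tbsp = 3.3125 cup) × 1/8 × 240 mL/cup ≈ 99.4 mL
cornstarch: 180 g × 1/8 ÷ 128 g/cup × 16 tbsp/cup ≈ 2.8 tbsp
dried cranberries: 4/3 cup × 1/8 × 140 g/cup ÷ 28.35 g/oz ≈ 0.8 oz

heavy cream: 99.4 mL; cornstarch: 2.8 tbsp; dried cranberries: 0.8 oz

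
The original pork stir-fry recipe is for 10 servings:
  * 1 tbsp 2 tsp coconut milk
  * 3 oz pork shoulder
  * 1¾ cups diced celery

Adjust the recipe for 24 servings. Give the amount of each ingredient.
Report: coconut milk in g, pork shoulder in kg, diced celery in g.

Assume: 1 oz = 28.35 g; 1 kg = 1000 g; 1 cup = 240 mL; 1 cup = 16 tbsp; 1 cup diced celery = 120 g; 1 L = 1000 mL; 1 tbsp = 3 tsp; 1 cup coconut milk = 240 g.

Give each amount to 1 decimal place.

coconut milk: 60.0 g; pork shoulder: 0.2 kg; diced celery: 504.0 g

Scaling factor: 24/10 = 12/5 = 2.4.
coconut milk: (1 tbsp + 2 tsp = 5/3 tbsp) × 12/5 ÷ 16 tbsp/cup × 240 g/cup = 60.0 g
pork shoulder: 3 oz × 12/5 × 28.35 g/oz ÷ 1000 g/kg ≈ 0.2 kg
diced celery: 1.75 cup × 12/5 × 120 g/cup = 504.0 g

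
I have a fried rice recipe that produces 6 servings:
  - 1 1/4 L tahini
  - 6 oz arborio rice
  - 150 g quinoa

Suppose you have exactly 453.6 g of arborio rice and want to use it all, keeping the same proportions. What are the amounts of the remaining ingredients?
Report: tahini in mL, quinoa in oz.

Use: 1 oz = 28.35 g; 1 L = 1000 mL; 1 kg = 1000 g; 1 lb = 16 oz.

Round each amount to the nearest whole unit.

The original recipe has 170.1 g of arborio rice, so the scaling factor is 453.6 ÷ 170.1 = 8/3.
tahini: 1.25 L × 8/3 × 1000 mL/L ≈ 3333 mL
quinoa: 150 g × 8/3 ÷ 28.35 g/oz ≈ 14 oz

tahini: 3333 mL; quinoa: 14 oz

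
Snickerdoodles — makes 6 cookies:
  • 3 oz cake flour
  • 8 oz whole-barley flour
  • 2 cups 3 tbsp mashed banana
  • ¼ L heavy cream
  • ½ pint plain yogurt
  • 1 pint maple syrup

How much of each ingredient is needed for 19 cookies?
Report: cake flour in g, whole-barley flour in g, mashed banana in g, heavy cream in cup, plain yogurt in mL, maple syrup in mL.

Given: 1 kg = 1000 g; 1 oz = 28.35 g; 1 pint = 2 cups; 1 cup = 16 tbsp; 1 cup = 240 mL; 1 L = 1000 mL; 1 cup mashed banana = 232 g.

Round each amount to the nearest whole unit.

cake flour: 269 g; whole-barley flour: 718 g; mashed banana: 1607 g; heavy cream: 3 cup; plain yogurt: 760 mL; maple syrup: 1520 mL

Scaling factor: 19/6.
cake flour: 3 oz × 19/6 × 28.35 g/oz ≈ 269 g
whole-barley flour: 8 oz × 19/6 × 28.35 g/oz ≈ 718 g
mashed banana: (2 cup + 3 tbsp = 2.1875 cup) × 19/6 × 232 g/cup ≈ 1607 g
heavy cream: 0.25 L × 19/6 × 1000 mL/L ÷ 240 mL/cup ≈ 3 cup
plain yogurt: 0.5 pint × 19/6 × 2 cup/pint × 240 mL/cup = 760 mL
maple syrup: 1 pint × 19/6 × 2 cup/pint × 240 mL/cup = 1520 mL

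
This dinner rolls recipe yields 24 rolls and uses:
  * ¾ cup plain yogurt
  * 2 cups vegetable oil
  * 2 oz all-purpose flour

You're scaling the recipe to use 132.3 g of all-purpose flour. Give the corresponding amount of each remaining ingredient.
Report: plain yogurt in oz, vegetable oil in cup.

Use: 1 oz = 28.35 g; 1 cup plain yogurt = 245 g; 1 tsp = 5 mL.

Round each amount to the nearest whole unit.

The original recipe has 56.7 g of all-purpose flour, so the scaling factor is 132.3 ÷ 56.7 = 7/3.
plain yogurt: 0.75 cup × 7/3 × 245 g/cup ÷ 28.35 g/oz ≈ 15 oz
vegetable oil: 2 cup × 7/3 ≈ 5 cup

plain yogurt: 15 oz; vegetable oil: 5 cup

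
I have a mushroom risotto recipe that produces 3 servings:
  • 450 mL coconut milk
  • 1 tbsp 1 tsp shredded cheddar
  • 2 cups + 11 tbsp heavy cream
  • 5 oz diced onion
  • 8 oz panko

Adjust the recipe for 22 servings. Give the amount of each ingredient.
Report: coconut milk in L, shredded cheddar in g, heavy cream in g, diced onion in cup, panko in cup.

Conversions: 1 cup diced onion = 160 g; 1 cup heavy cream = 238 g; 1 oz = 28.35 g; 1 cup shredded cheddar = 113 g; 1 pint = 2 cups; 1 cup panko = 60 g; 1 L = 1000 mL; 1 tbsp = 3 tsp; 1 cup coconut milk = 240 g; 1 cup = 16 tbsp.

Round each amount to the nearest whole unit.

coconut milk: 3 L; shredded cheddar: 69 g; heavy cream: 4691 g; diced onion: 6 cup; panko: 28 cup

Scaling factor: 22/3.
coconut milk: 450 mL × 22/3 ÷ 1000 mL/L ≈ 3 L
shredded cheddar: (1 tbsp + 1 tsp = 4/3 tbsp) × 22/3 ÷ 16 tbsp/cup × 113 g/cup ≈ 69 g
heavy cream: (2 cup + 11 tbsp = 2.6875 cup) × 22/3 × 238 g/cup ≈ 4691 g
diced onion: 5 oz × 22/3 × 28.35 g/oz ÷ 160 g/cup ≈ 6 cup
panko: 8 oz × 22/3 × 28.35 g/oz ÷ 60 g/cup ≈ 28 cup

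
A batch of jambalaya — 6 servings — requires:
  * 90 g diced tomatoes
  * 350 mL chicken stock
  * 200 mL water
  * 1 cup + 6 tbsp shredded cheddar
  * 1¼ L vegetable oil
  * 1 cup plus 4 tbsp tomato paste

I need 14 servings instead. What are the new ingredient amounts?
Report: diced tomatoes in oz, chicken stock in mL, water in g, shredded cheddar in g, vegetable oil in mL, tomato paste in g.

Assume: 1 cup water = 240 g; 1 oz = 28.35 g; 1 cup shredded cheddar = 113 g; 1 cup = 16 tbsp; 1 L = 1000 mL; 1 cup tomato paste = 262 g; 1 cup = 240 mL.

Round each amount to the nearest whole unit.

Scaling factor: 14/6 = 7/3.
diced tomatoes: 90 g × 7/3 ÷ 28.35 g/oz ≈ 7 oz
chicken stock: 350 mL × 7/3 ≈ 817 mL
water: 200 mL × 7/3 ÷ 240 mL/cup × 240 g/cup ≈ 467 g
shredded cheddar: (1 cup + 6 tbsp = 1.375 cup) × 7/3 × 113 g/cup ≈ 363 g
vegetable oil: 1.25 L × 7/3 × 1000 mL/L ≈ 2917 mL
tomato paste: (1 cup + 4 tbsp = 1.25 cup) × 7/3 × 262 g/cup ≈ 764 g

diced tomatoes: 7 oz; chicken stock: 817 mL; water: 467 g; shredded cheddar: 363 g; vegetable oil: 2917 mL; tomato paste: 764 g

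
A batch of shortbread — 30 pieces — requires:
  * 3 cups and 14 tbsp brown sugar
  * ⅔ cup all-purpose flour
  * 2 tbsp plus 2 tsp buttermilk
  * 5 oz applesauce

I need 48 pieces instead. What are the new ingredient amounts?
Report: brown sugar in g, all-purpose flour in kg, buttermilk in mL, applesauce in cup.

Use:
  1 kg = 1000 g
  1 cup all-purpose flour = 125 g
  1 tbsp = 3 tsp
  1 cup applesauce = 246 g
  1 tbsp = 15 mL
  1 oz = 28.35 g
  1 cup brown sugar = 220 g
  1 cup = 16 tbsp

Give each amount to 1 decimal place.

Scaling factor: 48/30 = 8/5 = 1.6.
brown sugar: (3 cup + 14 tbsp = 3.875 cup) × 8/5 × 220 g/cup = 1364.0 g
all-purpose flour: 2/3 cup × 8/5 × 125 g/cup ÷ 1000 g/kg ≈ 0.1 kg
buttermilk: (2 tbsp + 2 tsp = 8/3 tbsp) × 8/5 × 15 mL/tbsp = 64.0 mL
applesauce: 5 oz × 8/5 × 28.35 g/oz ÷ 246 g/cup ≈ 0.9 cup

brown sugar: 1364.0 g; all-purpose flour: 0.1 kg; buttermilk: 64.0 mL; applesauce: 0.9 cup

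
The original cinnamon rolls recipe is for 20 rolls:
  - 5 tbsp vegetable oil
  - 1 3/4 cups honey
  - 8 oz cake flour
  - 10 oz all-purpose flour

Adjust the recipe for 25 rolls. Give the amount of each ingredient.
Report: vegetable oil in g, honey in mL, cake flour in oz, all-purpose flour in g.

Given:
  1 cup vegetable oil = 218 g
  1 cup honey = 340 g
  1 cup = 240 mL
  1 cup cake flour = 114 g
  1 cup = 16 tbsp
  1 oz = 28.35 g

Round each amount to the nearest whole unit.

vegetable oil: 85 g; honey: 525 mL; cake flour: 10 oz; all-purpose flour: 354 g

Scaling factor: 25/20 = 5/4 = 1.25.
vegetable oil: 5 tbsp × 5/4 ÷ 16 tbsp/cup × 218 g/cup ≈ 85 g
honey: 1.75 cup × 5/4 × 240 mL/cup = 525 mL
cake flour: 8 oz × 5/4 = 10 oz
all-purpose flour: 10 oz × 5/4 × 28.35 g/oz ≈ 354 g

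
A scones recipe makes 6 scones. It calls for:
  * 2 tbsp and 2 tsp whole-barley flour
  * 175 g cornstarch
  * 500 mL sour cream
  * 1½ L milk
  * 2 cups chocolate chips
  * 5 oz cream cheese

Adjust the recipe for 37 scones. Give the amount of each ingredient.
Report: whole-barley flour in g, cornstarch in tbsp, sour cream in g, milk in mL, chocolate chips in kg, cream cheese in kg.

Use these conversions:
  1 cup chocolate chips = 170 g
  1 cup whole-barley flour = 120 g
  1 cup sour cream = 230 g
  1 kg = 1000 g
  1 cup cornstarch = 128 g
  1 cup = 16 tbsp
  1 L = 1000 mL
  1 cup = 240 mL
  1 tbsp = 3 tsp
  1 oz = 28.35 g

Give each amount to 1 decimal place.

Scaling factor: 37/6.
whole-barley flour: (2 tbsp + 2 tsp = 8/3 tbsp) × 37/6 ÷ 16 tbsp/cup × 120 g/cup ≈ 123.3 g
cornstarch: 175 g × 37/6 ÷ 128 g/cup × 16 tbsp/cup ≈ 134.9 tbsp
sour cream: 500 mL × 37/6 ÷ 240 mL/cup × 230 g/cup ≈ 2954.9 g
milk: 1.5 L × 37/6 × 1000 mL/L = 9250.0 mL
chocolate chips: 2 cup × 37/6 × 170 g/cup ÷ 1000 g/kg ≈ 2.1 kg
cream cheese: 5 oz × 37/6 × 28.35 g/oz ÷ 1000 g/kg ≈ 0.9 kg

whole-barley flour: 123.3 g; cornstarch: 134.9 tbsp; sour cream: 2954.9 g; milk: 9250.0 mL; chocolate chips: 2.1 kg; cream cheese: 0.9 kg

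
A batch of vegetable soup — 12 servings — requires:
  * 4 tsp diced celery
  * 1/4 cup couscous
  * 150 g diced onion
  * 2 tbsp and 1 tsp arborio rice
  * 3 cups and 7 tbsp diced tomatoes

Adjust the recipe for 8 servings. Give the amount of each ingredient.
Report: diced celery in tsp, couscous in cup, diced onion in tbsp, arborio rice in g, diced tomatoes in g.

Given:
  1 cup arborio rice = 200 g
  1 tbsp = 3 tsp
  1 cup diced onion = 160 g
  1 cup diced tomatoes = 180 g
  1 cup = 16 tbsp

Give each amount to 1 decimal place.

diced celery: 2.7 tsp; couscous: 0.2 cup; diced onion: 10.0 tbsp; arborio rice: 19.4 g; diced tomatoes: 412.5 g

Scaling factor: 8/12 = 2/3.
diced celery: 4 tsp × 2/3 ≈ 2.7 tsp
couscous: 0.25 cup × 2/3 ≈ 0.2 cup
diced onion: 150 g × 2/3 ÷ 160 g/cup × 16 tbsp/cup = 10.0 tbsp
arborio rice: (2 tbsp + 1 tsp = 7/3 tbsp) × 2/3 ÷ 16 tbsp/cup × 200 g/cup ≈ 19.4 g
diced tomatoes: (3 cup + 7 tbsp = 3.4375 cup) × 2/3 × 180 g/cup = 412.5 g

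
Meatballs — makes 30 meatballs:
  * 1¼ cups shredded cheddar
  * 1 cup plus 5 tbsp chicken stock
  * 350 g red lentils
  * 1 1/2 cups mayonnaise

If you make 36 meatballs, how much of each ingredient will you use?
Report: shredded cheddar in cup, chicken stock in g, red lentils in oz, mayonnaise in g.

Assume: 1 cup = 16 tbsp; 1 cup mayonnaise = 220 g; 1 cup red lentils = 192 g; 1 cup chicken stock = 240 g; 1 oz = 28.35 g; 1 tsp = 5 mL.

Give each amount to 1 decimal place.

shredded cheddar: 1.5 cup; chicken stock: 378.0 g; red lentils: 14.8 oz; mayonnaise: 396.0 g

Scaling factor: 36/30 = 6/5 = 1.2.
shredded cheddar: 1.25 cup × 6/5 = 1.5 cup
chicken stock: (1 cup + 5 tbsp = 1.3125 cup) × 6/5 × 240 g/cup = 378.0 g
red lentils: 350 g × 6/5 ÷ 28.35 g/oz ≈ 14.8 oz
mayonnaise: 1.5 cup × 6/5 × 220 g/cup = 396.0 g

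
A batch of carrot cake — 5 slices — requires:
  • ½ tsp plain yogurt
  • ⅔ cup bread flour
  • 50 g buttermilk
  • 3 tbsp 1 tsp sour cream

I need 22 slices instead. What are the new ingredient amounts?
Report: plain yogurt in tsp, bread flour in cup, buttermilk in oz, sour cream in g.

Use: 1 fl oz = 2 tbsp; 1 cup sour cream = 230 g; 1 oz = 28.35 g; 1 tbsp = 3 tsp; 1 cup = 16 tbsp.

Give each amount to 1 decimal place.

Scaling factor: 22/5 = 4.4.
plain yogurt: 0.5 tsp × 22/5 = 2.2 tsp
bread flour: 2/3 cup × 22/5 ≈ 2.9 cup
buttermilk: 50 g × 22/5 ÷ 28.35 g/oz ≈ 7.8 oz
sour cream: (3 tbsp + 1 tsp = 10/3 tbsp) × 22/5 ÷ 16 tbsp/cup × 230 g/cup ≈ 210.8 g

plain yogurt: 2.2 tsp; bread flour: 2.9 cup; buttermilk: 7.8 oz; sour cream: 210.8 g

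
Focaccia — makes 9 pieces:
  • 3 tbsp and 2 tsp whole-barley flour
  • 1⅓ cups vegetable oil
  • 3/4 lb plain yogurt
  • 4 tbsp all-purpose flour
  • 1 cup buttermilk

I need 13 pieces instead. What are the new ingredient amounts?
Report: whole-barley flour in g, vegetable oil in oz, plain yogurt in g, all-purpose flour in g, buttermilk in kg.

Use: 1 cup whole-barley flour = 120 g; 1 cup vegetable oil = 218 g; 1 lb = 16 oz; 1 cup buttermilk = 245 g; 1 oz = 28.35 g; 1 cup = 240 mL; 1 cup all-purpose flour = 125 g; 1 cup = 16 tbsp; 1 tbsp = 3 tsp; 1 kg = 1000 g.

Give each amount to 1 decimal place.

Scaling factor: 13/9.
whole-barley flour: (3 tbsp + 2 tsp = 11/3 tbsp) × 13/9 ÷ 16 tbsp/cup × 120 g/cup ≈ 39.7 g
vegetable oil: 4/3 cup × 13/9 × 218 g/cup ÷ 28.35 g/oz ≈ 14.8 oz
plain yogurt: 0.75 lb × 13/9 × 16 oz/lb × 28.35 g/oz = 491.4 g
all-purpose flour: 4 tbsp × 13/9 ÷ 16 tbsp/cup × 125 g/cup ≈ 45.1 g
buttermilk: 1 cup × 13/9 × 245 g/cup ÷ 1000 g/kg ≈ 0.4 kg

whole-barley flour: 39.7 g; vegetable oil: 14.8 oz; plain yogurt: 491.4 g; all-purpose flour: 45.1 g; buttermilk: 0.4 kg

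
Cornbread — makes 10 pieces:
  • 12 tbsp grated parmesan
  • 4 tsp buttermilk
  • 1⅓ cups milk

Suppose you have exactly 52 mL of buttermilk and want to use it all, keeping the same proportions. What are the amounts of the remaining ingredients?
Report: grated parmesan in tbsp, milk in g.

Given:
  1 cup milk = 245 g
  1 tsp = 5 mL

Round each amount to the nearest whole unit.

The original recipe has 20 mL of buttermilk, so the scaling factor is 52 ÷ 20 = 13/5 = 2.6.
grated parmesan: 12 tbsp × 13/5 ≈ 31 tbsp
milk: 4/3 cup × 13/5 × 245 g/cup ≈ 849 g

grated parmesan: 31 tbsp; milk: 849 g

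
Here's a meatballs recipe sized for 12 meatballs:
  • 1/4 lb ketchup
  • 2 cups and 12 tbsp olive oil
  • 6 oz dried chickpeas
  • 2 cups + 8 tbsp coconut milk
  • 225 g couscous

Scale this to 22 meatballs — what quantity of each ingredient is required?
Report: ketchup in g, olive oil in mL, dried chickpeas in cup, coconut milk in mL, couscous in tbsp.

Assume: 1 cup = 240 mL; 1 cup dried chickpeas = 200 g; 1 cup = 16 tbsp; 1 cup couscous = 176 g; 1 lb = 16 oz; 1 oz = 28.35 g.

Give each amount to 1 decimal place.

ketchup: 207.9 g; olive oil: 1210.0 mL; dried chickpeas: 1.6 cup; coconut milk: 1100.0 mL; couscous: 37.5 tbsp

Scaling factor: 22/12 = 11/6.
ketchup: 0.25 lb × 11/6 × 16 oz/lb × 28.35 g/oz = 207.9 g
olive oil: (2 cup + 12 tbsp = 2.75 cup) × 11/6 × 240 mL/cup = 1210.0 mL
dried chickpeas: 6 oz × 11/6 × 28.35 g/oz ÷ 200 g/cup ≈ 1.6 cup
coconut milk: (2 cup + 8 tbsp = 2.5 cup) × 11/6 × 240 mL/cup = 1100.0 mL
couscous: 225 g × 11/6 ÷ 176 g/cup × 16 tbsp/cup = 37.5 tbsp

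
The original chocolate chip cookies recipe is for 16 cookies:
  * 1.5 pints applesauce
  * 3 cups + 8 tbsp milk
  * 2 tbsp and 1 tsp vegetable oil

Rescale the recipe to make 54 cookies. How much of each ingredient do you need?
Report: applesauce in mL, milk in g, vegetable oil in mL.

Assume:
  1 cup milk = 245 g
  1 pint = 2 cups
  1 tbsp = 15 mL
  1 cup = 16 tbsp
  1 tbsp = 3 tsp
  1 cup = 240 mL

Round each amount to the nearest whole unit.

applesauce: 2430 mL; milk: 2894 g; vegetable oil: 118 mL

Scaling factor: 54/16 = 27/8 = 3.375.
applesauce: 1.5 pint × 27/8 × 2 cup/pint × 240 mL/cup = 2430 mL
milk: (3 cup + 8 tbsp = 3.5 cup) × 27/8 × 245 g/cup ≈ 2894 g
vegetable oil: (2 tbsp + 1 tsp = 7/3 tbsp) × 27/8 × 15 mL/tbsp ≈ 118 mL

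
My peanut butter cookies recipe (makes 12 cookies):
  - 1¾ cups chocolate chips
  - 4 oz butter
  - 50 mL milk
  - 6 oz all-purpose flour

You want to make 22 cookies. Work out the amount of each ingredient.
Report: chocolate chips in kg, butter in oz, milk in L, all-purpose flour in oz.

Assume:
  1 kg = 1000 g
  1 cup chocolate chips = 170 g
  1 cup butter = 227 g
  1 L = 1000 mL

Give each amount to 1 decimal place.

chocolate chips: 0.5 kg; butter: 7.3 oz; milk: 0.1 L; all-purpose flour: 11.0 oz

Scaling factor: 22/12 = 11/6.
chocolate chips: 1.75 cup × 11/6 × 170 g/cup ÷ 1000 g/kg ≈ 0.5 kg
butter: 4 oz × 11/6 ≈ 7.3 oz
milk: 50 mL × 11/6 ÷ 1000 mL/L ≈ 0.1 L
all-purpose flour: 6 oz × 11/6 = 11.0 oz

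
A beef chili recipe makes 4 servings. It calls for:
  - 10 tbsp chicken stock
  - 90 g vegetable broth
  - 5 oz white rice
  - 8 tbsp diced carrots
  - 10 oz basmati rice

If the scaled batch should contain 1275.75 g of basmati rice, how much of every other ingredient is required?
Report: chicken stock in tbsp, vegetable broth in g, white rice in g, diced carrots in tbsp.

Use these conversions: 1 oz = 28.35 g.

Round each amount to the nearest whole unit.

The original recipe has 283.5 g of basmati rice, so the scaling factor is 1275.75 ÷ 283.5 = 9/2 = 4.5.
chicken stock: 10 tbsp × 9/2 = 45 tbsp
vegetable broth: 90 g × 9/2 = 405 g
white rice: 5 oz × 9/2 × 28.35 g/oz ≈ 638 g
diced carrots: 8 tbsp × 9/2 = 36 tbsp

chicken stock: 45 tbsp; vegetable broth: 405 g; white rice: 638 g; diced carrots: 36 tbsp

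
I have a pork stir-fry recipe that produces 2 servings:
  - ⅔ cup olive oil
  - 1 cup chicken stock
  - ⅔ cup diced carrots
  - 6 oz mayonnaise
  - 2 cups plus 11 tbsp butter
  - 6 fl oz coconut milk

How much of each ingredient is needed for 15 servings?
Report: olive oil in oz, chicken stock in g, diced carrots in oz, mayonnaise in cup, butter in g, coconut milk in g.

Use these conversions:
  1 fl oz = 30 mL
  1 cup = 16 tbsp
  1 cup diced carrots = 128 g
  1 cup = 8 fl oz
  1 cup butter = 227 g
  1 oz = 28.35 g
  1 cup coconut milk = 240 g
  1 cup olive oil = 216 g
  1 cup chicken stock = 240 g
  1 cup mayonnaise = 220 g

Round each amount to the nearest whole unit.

Scaling factor: 15/2 = 7.5.
olive oil: 2/3 cup × 15/2 × 216 g/cup ÷ 28.35 g/oz ≈ 38 oz
chicken stock: 1 cup × 15/2 × 240 g/cup = 1800 g
diced carrots: 2/3 cup × 15/2 × 128 g/cup ÷ 28.35 g/oz ≈ 23 oz
mayonnaise: 6 oz × 15/2 × 28.35 g/oz ÷ 220 g/cup ≈ 6 cup
butter: (2 cup + 11 tbsp = 2.6875 cup) × 15/2 × 227 g/cup ≈ 4575 g
coconut milk: 6 fl oz × 15/2 ÷ 8 fl oz/cup × 240 g/cup = 1350 g

olive oil: 38 oz; chicken stock: 1800 g; diced carrots: 23 oz; mayonnaise: 6 cup; butter: 4575 g; coconut milk: 1350 g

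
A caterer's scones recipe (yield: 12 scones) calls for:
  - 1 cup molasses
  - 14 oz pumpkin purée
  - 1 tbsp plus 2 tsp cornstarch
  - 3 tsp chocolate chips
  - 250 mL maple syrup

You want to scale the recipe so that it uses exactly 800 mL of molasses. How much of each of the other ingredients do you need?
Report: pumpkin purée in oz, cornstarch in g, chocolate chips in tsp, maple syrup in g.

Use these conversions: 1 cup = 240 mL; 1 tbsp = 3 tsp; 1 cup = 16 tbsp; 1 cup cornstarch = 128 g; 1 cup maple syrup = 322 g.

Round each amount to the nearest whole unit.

pumpkin purée: 47 oz; cornstarch: 44 g; chocolate chips: 10 tsp; maple syrup: 1118 g

The original recipe has 240 mL of molasses, so the scaling factor is 800 ÷ 240 = 10/3.
pumpkin purée: 14 oz × 10/3 ≈ 47 oz
cornstarch: (1 tbsp + 2 tsp = 5/3 tbsp) × 10/3 ÷ 16 tbsp/cup × 128 g/cup ≈ 44 g
chocolate chips: 3 tsp × 10/3 = 10 tsp
maple syrup: 250 mL × 10/3 ÷ 240 mL/cup × 322 g/cup ≈ 1118 g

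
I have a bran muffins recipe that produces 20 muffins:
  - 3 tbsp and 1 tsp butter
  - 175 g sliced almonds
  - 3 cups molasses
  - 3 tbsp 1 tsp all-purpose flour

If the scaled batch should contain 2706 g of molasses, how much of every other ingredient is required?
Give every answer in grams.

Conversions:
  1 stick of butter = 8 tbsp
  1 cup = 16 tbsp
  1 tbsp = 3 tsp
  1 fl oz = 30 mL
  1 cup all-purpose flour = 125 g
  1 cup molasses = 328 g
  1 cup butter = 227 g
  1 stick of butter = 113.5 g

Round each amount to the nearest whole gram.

butter: 130 g; sliced almonds: 481 g; all-purpose flour: 72 g

The original recipe has 984 g of molasses, so the scaling factor is 2706 ÷ 984 = 11/4 = 2.75.
butter: (3 tbsp + 1 tsp = 10/3 tbsp) × 11/4 ÷ 8 tbsp/stick × 113.5 g/stick ≈ 130 g
sliced almonds: 175 g × 11/4 ≈ 481 g
all-purpose flour: (3 tbsp + 1 tsp = 10/3 tbsp) × 11/4 ÷ 16 tbsp/cup × 125 g/cup ≈ 72 g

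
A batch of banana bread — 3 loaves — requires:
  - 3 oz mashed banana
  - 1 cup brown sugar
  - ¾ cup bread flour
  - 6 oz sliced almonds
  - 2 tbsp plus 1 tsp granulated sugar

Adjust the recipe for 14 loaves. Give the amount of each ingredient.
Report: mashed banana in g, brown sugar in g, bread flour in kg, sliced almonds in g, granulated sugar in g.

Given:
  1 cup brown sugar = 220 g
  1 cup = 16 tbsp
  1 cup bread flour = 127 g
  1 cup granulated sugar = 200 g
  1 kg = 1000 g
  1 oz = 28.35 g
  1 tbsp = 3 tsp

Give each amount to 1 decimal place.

mashed banana: 396.9 g; brown sugar: 1026.7 g; bread flour: 0.4 kg; sliced almonds: 793.8 g; granulated sugar: 136.1 g

Scaling factor: 14/3.
mashed banana: 3 oz × 14/3 × 28.35 g/oz = 396.9 g
brown sugar: 1 cup × 14/3 × 220 g/cup ≈ 1026.7 g
bread flour: 0.75 cup × 14/3 × 127 g/cup ÷ 1000 g/kg ≈ 0.4 kg
sliced almonds: 6 oz × 14/3 × 28.35 g/oz = 793.8 g
granulated sugar: (2 tbsp + 1 tsp = 7/3 tbsp) × 14/3 ÷ 16 tbsp/cup × 200 g/cup ≈ 136.1 g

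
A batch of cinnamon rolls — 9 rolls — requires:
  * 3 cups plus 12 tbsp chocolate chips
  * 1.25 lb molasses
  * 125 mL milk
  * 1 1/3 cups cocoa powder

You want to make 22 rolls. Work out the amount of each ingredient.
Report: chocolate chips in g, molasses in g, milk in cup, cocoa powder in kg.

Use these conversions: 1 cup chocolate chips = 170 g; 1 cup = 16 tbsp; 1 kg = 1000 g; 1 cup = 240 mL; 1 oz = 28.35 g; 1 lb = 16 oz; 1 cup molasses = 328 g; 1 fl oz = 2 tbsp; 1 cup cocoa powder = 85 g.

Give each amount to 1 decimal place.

Scaling factor: 22/9.
chocolate chips: (3 cup + 12 tbsp = 3.75 cup) × 22/9 × 170 g/cup ≈ 1558.3 g
molasses: 1.25 lb × 22/9 × 16 oz/lb × 28.35 g/oz = 1386.0 g
milk: 125 mL × 22/9 ÷ 240 mL/cup ≈ 1.3 cup
cocoa powder: 4/3 cup × 22/9 × 85 g/cup ÷ 1000 g/kg ≈ 0.3 kg

chocolate chips: 1558.3 g; molasses: 1386.0 g; milk: 1.3 cup; cocoa powder: 0.3 kg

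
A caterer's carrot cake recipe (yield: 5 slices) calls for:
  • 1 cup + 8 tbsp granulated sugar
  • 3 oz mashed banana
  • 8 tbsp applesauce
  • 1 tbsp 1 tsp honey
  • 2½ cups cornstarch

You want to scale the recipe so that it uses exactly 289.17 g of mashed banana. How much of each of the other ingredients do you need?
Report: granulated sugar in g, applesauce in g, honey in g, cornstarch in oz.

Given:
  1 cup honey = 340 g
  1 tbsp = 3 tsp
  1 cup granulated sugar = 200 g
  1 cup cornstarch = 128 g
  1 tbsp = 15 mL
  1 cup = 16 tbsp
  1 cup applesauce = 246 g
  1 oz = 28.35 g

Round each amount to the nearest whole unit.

The original recipe has 85.05 g of mashed banana, so the scaling factor is 289.17 ÷ 85.05 = 17/5 = 3.4.
granulated sugar: (1 cup + 8 tbsp = 1.5 cup) × 17/5 × 200 g/cup = 1020 g
applesauce: 8 tbsp × 17/5 ÷ 16 tbsp/cup × 246 g/cup ≈ 418 g
honey: (1 tbsp + 1 tsp = 4/3 tbsp) × 17/5 ÷ 16 tbsp/cup × 340 g/cup ≈ 96 g
cornstarch: 2.5 cup × 17/5 × 128 g/cup ÷ 28.35 g/oz ≈ 38 oz

granulated sugar: 1020 g; applesauce: 418 g; honey: 96 g; cornstarch: 38 oz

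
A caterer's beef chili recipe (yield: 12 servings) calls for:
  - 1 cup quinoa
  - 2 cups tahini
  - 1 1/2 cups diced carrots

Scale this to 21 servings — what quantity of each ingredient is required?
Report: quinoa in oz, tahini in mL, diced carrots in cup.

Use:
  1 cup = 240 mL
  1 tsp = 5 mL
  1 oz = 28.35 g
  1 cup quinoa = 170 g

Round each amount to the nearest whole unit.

Scaling factor: 21/12 = 7/4 = 1.75.
quinoa: 1 cup × 7/4 × 170 g/cup ÷ 28.35 g/oz ≈ 10 oz
tahini: 2 cup × 7/4 × 240 mL/cup = 840 mL
diced carrots: 1.5 cup × 7/4 ≈ 3 cup

quinoa: 10 oz; tahini: 840 mL; diced carrots: 3 cup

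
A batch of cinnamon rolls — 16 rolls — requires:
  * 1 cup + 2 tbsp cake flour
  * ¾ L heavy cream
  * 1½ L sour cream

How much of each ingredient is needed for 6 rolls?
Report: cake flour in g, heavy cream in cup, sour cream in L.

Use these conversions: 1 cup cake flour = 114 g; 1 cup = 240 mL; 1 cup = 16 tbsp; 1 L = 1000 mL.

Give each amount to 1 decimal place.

Scaling factor: 6/16 = 3/8 = 0.375.
cake flour: (1 cup + 2 tbsp = 1.125 cup) × 3/8 × 114 g/cup ≈ 48.1 g
heavy cream: 0.75 L × 3/8 × 1000 mL/L ÷ 240 mL/cup ≈ 1.2 cup
sour cream: 1.5 L × 3/8 ≈ 0.6 L

cake flour: 48.1 g; heavy cream: 1.2 cup; sour cream: 0.6 L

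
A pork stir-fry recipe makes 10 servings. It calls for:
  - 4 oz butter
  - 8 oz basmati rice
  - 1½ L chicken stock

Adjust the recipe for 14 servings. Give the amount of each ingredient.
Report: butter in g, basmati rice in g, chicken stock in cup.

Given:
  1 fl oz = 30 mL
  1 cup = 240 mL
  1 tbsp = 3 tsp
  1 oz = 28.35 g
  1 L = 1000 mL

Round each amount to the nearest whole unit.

Scaling factor: 14/10 = 7/5 = 1.4.
butter: 4 oz × 7/5 × 28.35 g/oz ≈ 159 g
basmati rice: 8 oz × 7/5 × 28.35 g/oz ≈ 318 g
chicken stock: 1.5 L × 7/5 × 1000 mL/L ÷ 240 mL/cup ≈ 9 cup

butter: 159 g; basmati rice: 318 g; chicken stock: 9 cup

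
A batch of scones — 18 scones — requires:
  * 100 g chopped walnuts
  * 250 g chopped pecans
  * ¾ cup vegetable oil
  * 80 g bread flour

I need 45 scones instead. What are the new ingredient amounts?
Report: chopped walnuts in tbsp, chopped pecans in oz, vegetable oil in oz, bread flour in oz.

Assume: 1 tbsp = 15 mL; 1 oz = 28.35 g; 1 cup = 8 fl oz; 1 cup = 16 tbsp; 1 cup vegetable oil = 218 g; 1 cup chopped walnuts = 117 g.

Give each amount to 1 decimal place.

Scaling factor: 45/18 = 5/2 = 2.5.
chopped walnuts: 100 g × 5/2 ÷ 117 g/cup × 16 tbsp/cup ≈ 34.2 tbsp
chopped pecans: 250 g × 5/2 ÷ 28.35 g/oz ≈ 22.0 oz
vegetable oil: 0.75 cup × 5/2 × 218 g/cup ÷ 28.35 g/oz ≈ 14.4 oz
bread flour: 80 g × 5/2 ÷ 28.35 g/oz ≈ 7.1 oz

chopped walnuts: 34.2 tbsp; chopped pecans: 22.0 oz; vegetable oil: 14.4 oz; bread flour: 7.1 oz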